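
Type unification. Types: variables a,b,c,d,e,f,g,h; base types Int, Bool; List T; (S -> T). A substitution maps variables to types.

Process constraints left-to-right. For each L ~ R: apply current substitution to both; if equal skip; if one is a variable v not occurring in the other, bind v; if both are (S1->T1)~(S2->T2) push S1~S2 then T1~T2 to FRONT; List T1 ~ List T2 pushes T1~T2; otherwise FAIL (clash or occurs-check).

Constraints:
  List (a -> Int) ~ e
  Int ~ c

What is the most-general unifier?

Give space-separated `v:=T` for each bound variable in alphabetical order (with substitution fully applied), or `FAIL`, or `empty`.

step 1: unify List (a -> Int) ~ e  [subst: {-} | 1 pending]
  bind e := List (a -> Int)
step 2: unify Int ~ c  [subst: {e:=List (a -> Int)} | 0 pending]
  bind c := Int

Answer: c:=Int e:=List (a -> Int)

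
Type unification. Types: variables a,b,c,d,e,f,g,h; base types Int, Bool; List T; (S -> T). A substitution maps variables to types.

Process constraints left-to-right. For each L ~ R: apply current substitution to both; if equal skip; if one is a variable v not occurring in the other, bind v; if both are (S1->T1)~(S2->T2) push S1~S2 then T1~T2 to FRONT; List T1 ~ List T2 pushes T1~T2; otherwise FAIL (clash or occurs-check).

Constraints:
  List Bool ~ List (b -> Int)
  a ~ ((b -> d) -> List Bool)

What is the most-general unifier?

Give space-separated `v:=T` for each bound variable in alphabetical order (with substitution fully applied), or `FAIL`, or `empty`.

step 1: unify List Bool ~ List (b -> Int)  [subst: {-} | 1 pending]
  -> decompose List: push Bool~(b -> Int)
step 2: unify Bool ~ (b -> Int)  [subst: {-} | 1 pending]
  clash: Bool vs (b -> Int)

Answer: FAIL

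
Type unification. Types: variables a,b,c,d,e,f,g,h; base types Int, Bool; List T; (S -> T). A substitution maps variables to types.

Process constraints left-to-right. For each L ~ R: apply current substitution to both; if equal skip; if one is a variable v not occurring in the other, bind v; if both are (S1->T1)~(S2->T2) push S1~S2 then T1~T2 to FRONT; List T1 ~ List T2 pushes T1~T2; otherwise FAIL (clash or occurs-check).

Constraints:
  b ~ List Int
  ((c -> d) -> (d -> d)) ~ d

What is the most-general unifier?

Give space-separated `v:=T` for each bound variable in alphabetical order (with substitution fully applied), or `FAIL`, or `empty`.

step 1: unify b ~ List Int  [subst: {-} | 1 pending]
  bind b := List Int
step 2: unify ((c -> d) -> (d -> d)) ~ d  [subst: {b:=List Int} | 0 pending]
  occurs-check fail

Answer: FAIL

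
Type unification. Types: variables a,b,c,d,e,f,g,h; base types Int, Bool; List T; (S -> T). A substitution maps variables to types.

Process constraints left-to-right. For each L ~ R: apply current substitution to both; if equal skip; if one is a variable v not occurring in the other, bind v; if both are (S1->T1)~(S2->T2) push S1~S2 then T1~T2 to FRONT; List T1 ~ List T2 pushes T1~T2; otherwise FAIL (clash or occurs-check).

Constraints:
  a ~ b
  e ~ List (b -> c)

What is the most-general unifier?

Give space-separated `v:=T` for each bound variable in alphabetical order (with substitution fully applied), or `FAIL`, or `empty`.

step 1: unify a ~ b  [subst: {-} | 1 pending]
  bind a := b
step 2: unify e ~ List (b -> c)  [subst: {a:=b} | 0 pending]
  bind e := List (b -> c)

Answer: a:=b e:=List (b -> c)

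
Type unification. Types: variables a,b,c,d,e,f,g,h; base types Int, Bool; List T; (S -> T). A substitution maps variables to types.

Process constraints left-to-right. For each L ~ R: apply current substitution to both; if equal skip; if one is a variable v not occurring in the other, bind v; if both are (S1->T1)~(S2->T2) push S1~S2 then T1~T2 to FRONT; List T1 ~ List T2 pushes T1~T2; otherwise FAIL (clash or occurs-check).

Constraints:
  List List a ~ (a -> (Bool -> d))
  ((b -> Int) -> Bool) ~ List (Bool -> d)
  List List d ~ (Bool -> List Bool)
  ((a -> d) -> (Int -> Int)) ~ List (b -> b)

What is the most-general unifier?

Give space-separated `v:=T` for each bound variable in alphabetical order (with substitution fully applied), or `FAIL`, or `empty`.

step 1: unify List List a ~ (a -> (Bool -> d))  [subst: {-} | 3 pending]
  clash: List List a vs (a -> (Bool -> d))

Answer: FAIL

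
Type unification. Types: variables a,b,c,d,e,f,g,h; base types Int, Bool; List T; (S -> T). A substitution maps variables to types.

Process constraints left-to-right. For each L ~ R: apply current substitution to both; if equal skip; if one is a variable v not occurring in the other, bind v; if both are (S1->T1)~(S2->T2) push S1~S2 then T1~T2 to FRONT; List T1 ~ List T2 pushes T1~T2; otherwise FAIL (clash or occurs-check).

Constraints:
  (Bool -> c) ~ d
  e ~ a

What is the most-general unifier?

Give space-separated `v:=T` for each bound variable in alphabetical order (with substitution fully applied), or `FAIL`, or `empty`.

Answer: d:=(Bool -> c) e:=a

Derivation:
step 1: unify (Bool -> c) ~ d  [subst: {-} | 1 pending]
  bind d := (Bool -> c)
step 2: unify e ~ a  [subst: {d:=(Bool -> c)} | 0 pending]
  bind e := a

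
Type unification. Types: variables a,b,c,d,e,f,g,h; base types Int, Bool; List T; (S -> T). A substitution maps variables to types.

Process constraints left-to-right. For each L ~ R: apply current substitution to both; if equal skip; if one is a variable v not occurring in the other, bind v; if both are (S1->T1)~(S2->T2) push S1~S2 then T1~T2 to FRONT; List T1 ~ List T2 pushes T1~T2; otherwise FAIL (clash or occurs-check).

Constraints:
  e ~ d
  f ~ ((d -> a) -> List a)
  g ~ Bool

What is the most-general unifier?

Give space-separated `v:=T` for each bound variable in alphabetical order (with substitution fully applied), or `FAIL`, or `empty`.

step 1: unify e ~ d  [subst: {-} | 2 pending]
  bind e := d
step 2: unify f ~ ((d -> a) -> List a)  [subst: {e:=d} | 1 pending]
  bind f := ((d -> a) -> List a)
step 3: unify g ~ Bool  [subst: {e:=d, f:=((d -> a) -> List a)} | 0 pending]
  bind g := Bool

Answer: e:=d f:=((d -> a) -> List a) g:=Bool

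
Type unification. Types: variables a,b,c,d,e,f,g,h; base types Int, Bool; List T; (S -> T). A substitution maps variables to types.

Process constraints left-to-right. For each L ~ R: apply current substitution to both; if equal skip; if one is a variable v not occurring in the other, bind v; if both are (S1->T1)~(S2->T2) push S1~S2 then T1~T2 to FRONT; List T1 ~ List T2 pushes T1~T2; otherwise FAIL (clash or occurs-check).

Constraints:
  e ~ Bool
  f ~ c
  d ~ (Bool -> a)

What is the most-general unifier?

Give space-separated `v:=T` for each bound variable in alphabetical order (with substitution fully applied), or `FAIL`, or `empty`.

Answer: d:=(Bool -> a) e:=Bool f:=c

Derivation:
step 1: unify e ~ Bool  [subst: {-} | 2 pending]
  bind e := Bool
step 2: unify f ~ c  [subst: {e:=Bool} | 1 pending]
  bind f := c
step 3: unify d ~ (Bool -> a)  [subst: {e:=Bool, f:=c} | 0 pending]
  bind d := (Bool -> a)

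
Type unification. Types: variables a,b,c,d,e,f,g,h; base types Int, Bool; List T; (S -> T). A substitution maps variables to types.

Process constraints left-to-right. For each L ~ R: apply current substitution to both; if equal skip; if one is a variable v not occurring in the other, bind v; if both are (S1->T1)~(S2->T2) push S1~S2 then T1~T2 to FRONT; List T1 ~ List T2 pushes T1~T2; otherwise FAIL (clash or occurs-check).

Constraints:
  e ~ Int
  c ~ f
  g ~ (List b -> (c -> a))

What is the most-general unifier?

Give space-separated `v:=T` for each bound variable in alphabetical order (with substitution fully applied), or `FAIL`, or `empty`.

step 1: unify e ~ Int  [subst: {-} | 2 pending]
  bind e := Int
step 2: unify c ~ f  [subst: {e:=Int} | 1 pending]
  bind c := f
step 3: unify g ~ (List b -> (f -> a))  [subst: {e:=Int, c:=f} | 0 pending]
  bind g := (List b -> (f -> a))

Answer: c:=f e:=Int g:=(List b -> (f -> a))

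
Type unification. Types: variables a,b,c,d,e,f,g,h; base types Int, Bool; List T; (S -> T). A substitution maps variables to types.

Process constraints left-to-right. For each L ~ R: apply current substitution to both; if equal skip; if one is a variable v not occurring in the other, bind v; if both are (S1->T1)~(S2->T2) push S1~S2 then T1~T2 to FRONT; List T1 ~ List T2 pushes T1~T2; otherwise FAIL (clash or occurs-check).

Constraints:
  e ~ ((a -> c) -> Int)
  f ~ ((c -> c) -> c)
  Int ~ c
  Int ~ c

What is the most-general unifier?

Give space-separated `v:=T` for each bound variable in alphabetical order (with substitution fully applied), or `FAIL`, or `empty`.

step 1: unify e ~ ((a -> c) -> Int)  [subst: {-} | 3 pending]
  bind e := ((a -> c) -> Int)
step 2: unify f ~ ((c -> c) -> c)  [subst: {e:=((a -> c) -> Int)} | 2 pending]
  bind f := ((c -> c) -> c)
step 3: unify Int ~ c  [subst: {e:=((a -> c) -> Int), f:=((c -> c) -> c)} | 1 pending]
  bind c := Int
step 4: unify Int ~ Int  [subst: {e:=((a -> c) -> Int), f:=((c -> c) -> c), c:=Int} | 0 pending]
  -> identical, skip

Answer: c:=Int e:=((a -> Int) -> Int) f:=((Int -> Int) -> Int)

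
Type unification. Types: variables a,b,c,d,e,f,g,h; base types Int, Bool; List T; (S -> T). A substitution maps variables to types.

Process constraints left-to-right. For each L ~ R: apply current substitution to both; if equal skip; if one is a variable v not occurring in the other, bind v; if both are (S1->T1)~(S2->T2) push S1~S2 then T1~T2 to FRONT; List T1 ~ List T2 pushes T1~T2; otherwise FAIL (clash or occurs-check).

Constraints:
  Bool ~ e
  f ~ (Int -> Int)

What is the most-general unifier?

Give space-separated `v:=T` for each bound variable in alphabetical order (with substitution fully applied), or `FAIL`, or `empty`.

Answer: e:=Bool f:=(Int -> Int)

Derivation:
step 1: unify Bool ~ e  [subst: {-} | 1 pending]
  bind e := Bool
step 2: unify f ~ (Int -> Int)  [subst: {e:=Bool} | 0 pending]
  bind f := (Int -> Int)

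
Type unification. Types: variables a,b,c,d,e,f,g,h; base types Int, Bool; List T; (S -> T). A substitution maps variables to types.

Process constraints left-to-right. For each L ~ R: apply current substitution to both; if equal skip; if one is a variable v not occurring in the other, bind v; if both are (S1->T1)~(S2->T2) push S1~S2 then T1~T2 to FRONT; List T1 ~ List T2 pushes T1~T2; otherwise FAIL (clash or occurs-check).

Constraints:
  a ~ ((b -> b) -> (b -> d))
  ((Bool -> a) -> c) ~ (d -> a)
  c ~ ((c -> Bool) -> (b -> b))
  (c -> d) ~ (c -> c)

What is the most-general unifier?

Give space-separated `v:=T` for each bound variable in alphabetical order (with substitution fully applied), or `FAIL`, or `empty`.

Answer: FAIL

Derivation:
step 1: unify a ~ ((b -> b) -> (b -> d))  [subst: {-} | 3 pending]
  bind a := ((b -> b) -> (b -> d))
step 2: unify ((Bool -> ((b -> b) -> (b -> d))) -> c) ~ (d -> ((b -> b) -> (b -> d)))  [subst: {a:=((b -> b) -> (b -> d))} | 2 pending]
  -> decompose arrow: push (Bool -> ((b -> b) -> (b -> d)))~d, c~((b -> b) -> (b -> d))
step 3: unify (Bool -> ((b -> b) -> (b -> d))) ~ d  [subst: {a:=((b -> b) -> (b -> d))} | 3 pending]
  occurs-check fail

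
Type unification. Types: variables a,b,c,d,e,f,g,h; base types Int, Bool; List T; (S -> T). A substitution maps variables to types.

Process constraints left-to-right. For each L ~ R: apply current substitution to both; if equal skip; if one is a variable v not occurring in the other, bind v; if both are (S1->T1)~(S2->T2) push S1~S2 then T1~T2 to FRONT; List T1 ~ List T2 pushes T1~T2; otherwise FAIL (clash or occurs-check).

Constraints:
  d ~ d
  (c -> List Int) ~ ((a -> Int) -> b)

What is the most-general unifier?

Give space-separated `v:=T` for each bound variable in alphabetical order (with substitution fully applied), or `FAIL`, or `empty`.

step 1: unify d ~ d  [subst: {-} | 1 pending]
  -> identical, skip
step 2: unify (c -> List Int) ~ ((a -> Int) -> b)  [subst: {-} | 0 pending]
  -> decompose arrow: push c~(a -> Int), List Int~b
step 3: unify c ~ (a -> Int)  [subst: {-} | 1 pending]
  bind c := (a -> Int)
step 4: unify List Int ~ b  [subst: {c:=(a -> Int)} | 0 pending]
  bind b := List Int

Answer: b:=List Int c:=(a -> Int)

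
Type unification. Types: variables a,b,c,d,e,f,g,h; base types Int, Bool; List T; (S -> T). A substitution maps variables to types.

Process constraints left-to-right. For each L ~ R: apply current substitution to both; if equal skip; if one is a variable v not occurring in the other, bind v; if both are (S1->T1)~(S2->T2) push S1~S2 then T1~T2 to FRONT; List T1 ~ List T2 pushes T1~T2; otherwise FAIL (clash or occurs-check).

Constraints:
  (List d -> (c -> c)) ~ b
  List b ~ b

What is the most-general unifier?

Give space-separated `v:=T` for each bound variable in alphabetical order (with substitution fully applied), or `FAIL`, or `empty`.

step 1: unify (List d -> (c -> c)) ~ b  [subst: {-} | 1 pending]
  bind b := (List d -> (c -> c))
step 2: unify List (List d -> (c -> c)) ~ (List d -> (c -> c))  [subst: {b:=(List d -> (c -> c))} | 0 pending]
  clash: List (List d -> (c -> c)) vs (List d -> (c -> c))

Answer: FAIL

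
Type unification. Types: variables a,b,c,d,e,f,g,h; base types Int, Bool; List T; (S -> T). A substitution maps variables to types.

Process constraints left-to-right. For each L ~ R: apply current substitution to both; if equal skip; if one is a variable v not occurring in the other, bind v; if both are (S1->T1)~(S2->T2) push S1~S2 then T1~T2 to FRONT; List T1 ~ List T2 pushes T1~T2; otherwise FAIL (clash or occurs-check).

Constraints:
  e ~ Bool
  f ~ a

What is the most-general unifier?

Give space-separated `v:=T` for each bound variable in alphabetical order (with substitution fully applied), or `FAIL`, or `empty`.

step 1: unify e ~ Bool  [subst: {-} | 1 pending]
  bind e := Bool
step 2: unify f ~ a  [subst: {e:=Bool} | 0 pending]
  bind f := a

Answer: e:=Bool f:=a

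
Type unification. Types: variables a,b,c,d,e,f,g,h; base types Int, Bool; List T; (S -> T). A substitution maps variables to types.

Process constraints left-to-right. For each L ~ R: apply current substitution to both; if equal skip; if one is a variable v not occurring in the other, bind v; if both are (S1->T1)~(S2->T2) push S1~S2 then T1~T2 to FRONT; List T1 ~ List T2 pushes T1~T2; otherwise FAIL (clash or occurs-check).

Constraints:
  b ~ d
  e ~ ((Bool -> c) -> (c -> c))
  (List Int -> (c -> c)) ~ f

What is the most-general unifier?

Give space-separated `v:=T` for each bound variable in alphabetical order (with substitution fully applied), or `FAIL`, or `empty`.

Answer: b:=d e:=((Bool -> c) -> (c -> c)) f:=(List Int -> (c -> c))

Derivation:
step 1: unify b ~ d  [subst: {-} | 2 pending]
  bind b := d
step 2: unify e ~ ((Bool -> c) -> (c -> c))  [subst: {b:=d} | 1 pending]
  bind e := ((Bool -> c) -> (c -> c))
step 3: unify (List Int -> (c -> c)) ~ f  [subst: {b:=d, e:=((Bool -> c) -> (c -> c))} | 0 pending]
  bind f := (List Int -> (c -> c))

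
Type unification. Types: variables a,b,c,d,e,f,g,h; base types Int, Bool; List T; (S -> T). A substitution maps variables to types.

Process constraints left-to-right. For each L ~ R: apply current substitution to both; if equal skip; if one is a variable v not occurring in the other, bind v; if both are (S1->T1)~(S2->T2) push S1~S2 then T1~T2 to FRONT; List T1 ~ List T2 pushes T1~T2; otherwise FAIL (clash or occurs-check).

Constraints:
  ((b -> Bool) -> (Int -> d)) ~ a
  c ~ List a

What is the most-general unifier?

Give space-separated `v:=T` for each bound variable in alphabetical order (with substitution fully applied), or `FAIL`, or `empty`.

Answer: a:=((b -> Bool) -> (Int -> d)) c:=List ((b -> Bool) -> (Int -> d))

Derivation:
step 1: unify ((b -> Bool) -> (Int -> d)) ~ a  [subst: {-} | 1 pending]
  bind a := ((b -> Bool) -> (Int -> d))
step 2: unify c ~ List ((b -> Bool) -> (Int -> d))  [subst: {a:=((b -> Bool) -> (Int -> d))} | 0 pending]
  bind c := List ((b -> Bool) -> (Int -> d))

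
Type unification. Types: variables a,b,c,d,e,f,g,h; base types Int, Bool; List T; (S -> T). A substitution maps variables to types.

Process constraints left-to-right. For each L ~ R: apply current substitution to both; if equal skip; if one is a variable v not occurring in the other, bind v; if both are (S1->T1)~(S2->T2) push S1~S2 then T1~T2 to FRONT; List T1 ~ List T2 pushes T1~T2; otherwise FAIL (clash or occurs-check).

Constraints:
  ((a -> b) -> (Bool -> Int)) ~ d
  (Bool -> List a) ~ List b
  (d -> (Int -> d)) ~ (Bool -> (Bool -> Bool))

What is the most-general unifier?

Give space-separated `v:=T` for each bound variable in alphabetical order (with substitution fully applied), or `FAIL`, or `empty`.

step 1: unify ((a -> b) -> (Bool -> Int)) ~ d  [subst: {-} | 2 pending]
  bind d := ((a -> b) -> (Bool -> Int))
step 2: unify (Bool -> List a) ~ List b  [subst: {d:=((a -> b) -> (Bool -> Int))} | 1 pending]
  clash: (Bool -> List a) vs List b

Answer: FAIL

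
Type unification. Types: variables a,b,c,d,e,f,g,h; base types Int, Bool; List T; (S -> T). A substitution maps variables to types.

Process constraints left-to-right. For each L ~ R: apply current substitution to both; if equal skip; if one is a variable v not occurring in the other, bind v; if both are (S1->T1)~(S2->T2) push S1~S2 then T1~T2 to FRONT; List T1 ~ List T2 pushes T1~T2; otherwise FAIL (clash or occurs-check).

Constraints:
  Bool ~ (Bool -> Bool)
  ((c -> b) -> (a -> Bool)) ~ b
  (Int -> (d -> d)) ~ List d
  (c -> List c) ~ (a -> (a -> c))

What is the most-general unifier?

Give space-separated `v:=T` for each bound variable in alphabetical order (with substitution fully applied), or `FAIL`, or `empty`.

step 1: unify Bool ~ (Bool -> Bool)  [subst: {-} | 3 pending]
  clash: Bool vs (Bool -> Bool)

Answer: FAIL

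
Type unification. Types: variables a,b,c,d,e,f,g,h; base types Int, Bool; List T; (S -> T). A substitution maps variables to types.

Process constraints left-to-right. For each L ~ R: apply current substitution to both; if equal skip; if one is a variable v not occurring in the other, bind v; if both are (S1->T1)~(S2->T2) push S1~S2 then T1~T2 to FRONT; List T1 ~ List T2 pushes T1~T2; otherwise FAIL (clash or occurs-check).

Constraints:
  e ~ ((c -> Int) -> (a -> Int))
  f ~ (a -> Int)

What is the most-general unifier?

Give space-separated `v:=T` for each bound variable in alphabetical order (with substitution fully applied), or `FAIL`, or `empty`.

Answer: e:=((c -> Int) -> (a -> Int)) f:=(a -> Int)

Derivation:
step 1: unify e ~ ((c -> Int) -> (a -> Int))  [subst: {-} | 1 pending]
  bind e := ((c -> Int) -> (a -> Int))
step 2: unify f ~ (a -> Int)  [subst: {e:=((c -> Int) -> (a -> Int))} | 0 pending]
  bind f := (a -> Int)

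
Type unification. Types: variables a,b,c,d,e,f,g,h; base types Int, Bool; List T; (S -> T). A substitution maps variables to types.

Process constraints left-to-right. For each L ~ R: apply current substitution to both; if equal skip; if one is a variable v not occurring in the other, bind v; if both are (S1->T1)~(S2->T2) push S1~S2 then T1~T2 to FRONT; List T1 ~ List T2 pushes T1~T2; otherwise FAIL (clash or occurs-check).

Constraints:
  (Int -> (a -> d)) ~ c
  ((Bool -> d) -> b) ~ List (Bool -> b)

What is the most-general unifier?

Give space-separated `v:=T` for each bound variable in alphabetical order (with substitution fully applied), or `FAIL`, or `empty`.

Answer: FAIL

Derivation:
step 1: unify (Int -> (a -> d)) ~ c  [subst: {-} | 1 pending]
  bind c := (Int -> (a -> d))
step 2: unify ((Bool -> d) -> b) ~ List (Bool -> b)  [subst: {c:=(Int -> (a -> d))} | 0 pending]
  clash: ((Bool -> d) -> b) vs List (Bool -> b)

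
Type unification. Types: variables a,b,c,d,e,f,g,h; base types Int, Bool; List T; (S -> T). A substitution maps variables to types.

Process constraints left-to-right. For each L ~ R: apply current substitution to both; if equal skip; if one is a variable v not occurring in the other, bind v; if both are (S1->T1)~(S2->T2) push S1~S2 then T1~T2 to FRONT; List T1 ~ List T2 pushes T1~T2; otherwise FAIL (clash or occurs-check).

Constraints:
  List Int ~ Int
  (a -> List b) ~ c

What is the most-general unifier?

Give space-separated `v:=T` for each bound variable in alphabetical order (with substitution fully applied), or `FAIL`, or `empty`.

Answer: FAIL

Derivation:
step 1: unify List Int ~ Int  [subst: {-} | 1 pending]
  clash: List Int vs Int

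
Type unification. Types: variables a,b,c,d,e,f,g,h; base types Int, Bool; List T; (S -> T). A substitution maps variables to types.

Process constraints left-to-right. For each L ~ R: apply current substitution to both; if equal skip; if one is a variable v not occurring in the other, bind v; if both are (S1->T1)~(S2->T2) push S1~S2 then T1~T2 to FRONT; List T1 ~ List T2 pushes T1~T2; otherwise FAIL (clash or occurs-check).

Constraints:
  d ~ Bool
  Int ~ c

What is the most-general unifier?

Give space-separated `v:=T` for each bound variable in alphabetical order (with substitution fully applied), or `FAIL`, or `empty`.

step 1: unify d ~ Bool  [subst: {-} | 1 pending]
  bind d := Bool
step 2: unify Int ~ c  [subst: {d:=Bool} | 0 pending]
  bind c := Int

Answer: c:=Int d:=Bool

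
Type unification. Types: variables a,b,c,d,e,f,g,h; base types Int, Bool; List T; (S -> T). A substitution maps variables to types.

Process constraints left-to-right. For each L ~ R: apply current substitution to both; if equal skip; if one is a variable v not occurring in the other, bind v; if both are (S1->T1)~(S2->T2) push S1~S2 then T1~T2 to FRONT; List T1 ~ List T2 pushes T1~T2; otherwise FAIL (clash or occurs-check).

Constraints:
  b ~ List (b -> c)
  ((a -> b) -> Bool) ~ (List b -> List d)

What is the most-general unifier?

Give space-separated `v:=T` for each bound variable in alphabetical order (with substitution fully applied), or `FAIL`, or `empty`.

Answer: FAIL

Derivation:
step 1: unify b ~ List (b -> c)  [subst: {-} | 1 pending]
  occurs-check fail: b in List (b -> c)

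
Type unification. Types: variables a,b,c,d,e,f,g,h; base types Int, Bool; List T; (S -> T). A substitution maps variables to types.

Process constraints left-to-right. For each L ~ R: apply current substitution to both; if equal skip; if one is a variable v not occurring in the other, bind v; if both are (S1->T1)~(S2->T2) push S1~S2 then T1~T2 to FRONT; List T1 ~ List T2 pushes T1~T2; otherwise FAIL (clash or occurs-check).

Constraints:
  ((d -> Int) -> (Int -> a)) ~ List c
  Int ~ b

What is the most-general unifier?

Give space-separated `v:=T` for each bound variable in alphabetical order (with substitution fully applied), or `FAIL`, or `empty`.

Answer: FAIL

Derivation:
step 1: unify ((d -> Int) -> (Int -> a)) ~ List c  [subst: {-} | 1 pending]
  clash: ((d -> Int) -> (Int -> a)) vs List c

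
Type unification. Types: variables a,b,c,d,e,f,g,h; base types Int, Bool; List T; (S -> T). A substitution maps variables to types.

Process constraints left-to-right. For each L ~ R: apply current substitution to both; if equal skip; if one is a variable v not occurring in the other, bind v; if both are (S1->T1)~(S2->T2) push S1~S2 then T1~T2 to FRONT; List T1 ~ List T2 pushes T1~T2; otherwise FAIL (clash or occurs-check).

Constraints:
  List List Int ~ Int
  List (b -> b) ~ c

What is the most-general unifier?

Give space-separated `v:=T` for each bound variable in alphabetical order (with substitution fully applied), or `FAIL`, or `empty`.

step 1: unify List List Int ~ Int  [subst: {-} | 1 pending]
  clash: List List Int vs Int

Answer: FAIL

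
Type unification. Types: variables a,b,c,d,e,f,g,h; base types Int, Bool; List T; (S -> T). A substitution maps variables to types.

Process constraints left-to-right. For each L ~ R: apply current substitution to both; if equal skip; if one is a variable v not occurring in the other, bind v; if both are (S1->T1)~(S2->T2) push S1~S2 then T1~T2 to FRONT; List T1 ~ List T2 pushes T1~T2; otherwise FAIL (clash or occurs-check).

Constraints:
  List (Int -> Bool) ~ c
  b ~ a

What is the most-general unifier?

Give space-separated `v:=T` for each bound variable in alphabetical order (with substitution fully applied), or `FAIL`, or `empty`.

Answer: b:=a c:=List (Int -> Bool)

Derivation:
step 1: unify List (Int -> Bool) ~ c  [subst: {-} | 1 pending]
  bind c := List (Int -> Bool)
step 2: unify b ~ a  [subst: {c:=List (Int -> Bool)} | 0 pending]
  bind b := a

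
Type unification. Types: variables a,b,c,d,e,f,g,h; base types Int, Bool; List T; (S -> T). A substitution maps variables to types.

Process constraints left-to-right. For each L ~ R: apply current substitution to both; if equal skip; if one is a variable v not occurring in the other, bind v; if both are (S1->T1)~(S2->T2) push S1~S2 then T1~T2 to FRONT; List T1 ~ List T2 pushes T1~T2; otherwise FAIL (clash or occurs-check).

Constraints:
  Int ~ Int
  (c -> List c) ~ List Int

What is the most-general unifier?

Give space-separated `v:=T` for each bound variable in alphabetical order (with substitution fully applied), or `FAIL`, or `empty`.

step 1: unify Int ~ Int  [subst: {-} | 1 pending]
  -> identical, skip
step 2: unify (c -> List c) ~ List Int  [subst: {-} | 0 pending]
  clash: (c -> List c) vs List Int

Answer: FAIL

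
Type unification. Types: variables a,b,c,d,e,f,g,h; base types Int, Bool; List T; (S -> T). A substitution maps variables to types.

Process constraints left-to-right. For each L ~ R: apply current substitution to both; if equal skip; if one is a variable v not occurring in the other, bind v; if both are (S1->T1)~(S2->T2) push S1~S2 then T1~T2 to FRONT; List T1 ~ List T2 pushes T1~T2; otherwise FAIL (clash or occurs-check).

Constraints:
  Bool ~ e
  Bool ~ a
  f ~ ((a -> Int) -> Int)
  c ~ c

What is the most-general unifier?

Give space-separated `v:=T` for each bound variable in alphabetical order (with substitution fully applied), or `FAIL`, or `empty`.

Answer: a:=Bool e:=Bool f:=((Bool -> Int) -> Int)

Derivation:
step 1: unify Bool ~ e  [subst: {-} | 3 pending]
  bind e := Bool
step 2: unify Bool ~ a  [subst: {e:=Bool} | 2 pending]
  bind a := Bool
step 3: unify f ~ ((Bool -> Int) -> Int)  [subst: {e:=Bool, a:=Bool} | 1 pending]
  bind f := ((Bool -> Int) -> Int)
step 4: unify c ~ c  [subst: {e:=Bool, a:=Bool, f:=((Bool -> Int) -> Int)} | 0 pending]
  -> identical, skip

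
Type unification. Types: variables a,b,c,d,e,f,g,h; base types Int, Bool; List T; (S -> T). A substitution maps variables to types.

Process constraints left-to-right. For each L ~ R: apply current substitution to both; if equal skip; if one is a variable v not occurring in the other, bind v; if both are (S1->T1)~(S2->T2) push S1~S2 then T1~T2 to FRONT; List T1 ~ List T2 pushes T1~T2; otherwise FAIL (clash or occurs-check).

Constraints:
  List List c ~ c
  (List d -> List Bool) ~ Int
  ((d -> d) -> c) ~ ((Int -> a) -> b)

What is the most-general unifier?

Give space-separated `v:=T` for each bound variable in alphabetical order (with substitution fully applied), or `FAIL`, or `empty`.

step 1: unify List List c ~ c  [subst: {-} | 2 pending]
  occurs-check fail

Answer: FAIL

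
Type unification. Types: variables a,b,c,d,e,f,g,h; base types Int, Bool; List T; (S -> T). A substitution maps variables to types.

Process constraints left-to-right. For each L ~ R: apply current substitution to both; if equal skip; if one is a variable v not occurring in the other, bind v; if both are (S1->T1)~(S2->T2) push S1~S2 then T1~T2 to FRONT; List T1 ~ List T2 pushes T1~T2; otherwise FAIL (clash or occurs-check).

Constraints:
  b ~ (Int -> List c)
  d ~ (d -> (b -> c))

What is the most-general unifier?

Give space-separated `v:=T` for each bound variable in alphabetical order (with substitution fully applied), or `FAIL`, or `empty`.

step 1: unify b ~ (Int -> List c)  [subst: {-} | 1 pending]
  bind b := (Int -> List c)
step 2: unify d ~ (d -> ((Int -> List c) -> c))  [subst: {b:=(Int -> List c)} | 0 pending]
  occurs-check fail: d in (d -> ((Int -> List c) -> c))

Answer: FAIL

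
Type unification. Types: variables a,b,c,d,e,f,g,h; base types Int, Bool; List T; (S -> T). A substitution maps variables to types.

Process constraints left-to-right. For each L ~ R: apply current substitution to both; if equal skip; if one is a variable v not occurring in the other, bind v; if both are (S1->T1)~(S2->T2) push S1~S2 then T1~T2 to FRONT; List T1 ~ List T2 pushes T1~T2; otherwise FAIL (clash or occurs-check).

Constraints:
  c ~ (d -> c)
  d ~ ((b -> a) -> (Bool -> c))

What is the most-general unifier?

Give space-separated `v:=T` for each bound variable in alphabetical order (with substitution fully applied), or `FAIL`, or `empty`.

Answer: FAIL

Derivation:
step 1: unify c ~ (d -> c)  [subst: {-} | 1 pending]
  occurs-check fail: c in (d -> c)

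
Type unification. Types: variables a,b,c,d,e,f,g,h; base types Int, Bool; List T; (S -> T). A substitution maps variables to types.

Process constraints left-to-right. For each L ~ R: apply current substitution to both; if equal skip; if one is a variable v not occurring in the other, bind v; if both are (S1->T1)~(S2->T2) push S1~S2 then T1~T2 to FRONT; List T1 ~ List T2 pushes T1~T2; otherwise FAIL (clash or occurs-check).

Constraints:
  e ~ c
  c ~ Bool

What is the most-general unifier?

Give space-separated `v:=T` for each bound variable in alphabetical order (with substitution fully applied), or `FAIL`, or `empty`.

Answer: c:=Bool e:=Bool

Derivation:
step 1: unify e ~ c  [subst: {-} | 1 pending]
  bind e := c
step 2: unify c ~ Bool  [subst: {e:=c} | 0 pending]
  bind c := Bool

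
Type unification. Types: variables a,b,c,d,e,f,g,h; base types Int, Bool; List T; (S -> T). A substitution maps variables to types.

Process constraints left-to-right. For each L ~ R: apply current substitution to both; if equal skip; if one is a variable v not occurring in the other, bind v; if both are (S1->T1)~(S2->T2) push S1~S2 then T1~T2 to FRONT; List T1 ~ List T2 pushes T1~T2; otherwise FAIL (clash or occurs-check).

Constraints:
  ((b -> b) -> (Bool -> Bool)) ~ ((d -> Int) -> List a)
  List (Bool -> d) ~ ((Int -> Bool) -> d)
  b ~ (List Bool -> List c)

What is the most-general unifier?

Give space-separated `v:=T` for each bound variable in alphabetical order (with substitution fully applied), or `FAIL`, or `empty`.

step 1: unify ((b -> b) -> (Bool -> Bool)) ~ ((d -> Int) -> List a)  [subst: {-} | 2 pending]
  -> decompose arrow: push (b -> b)~(d -> Int), (Bool -> Bool)~List a
step 2: unify (b -> b) ~ (d -> Int)  [subst: {-} | 3 pending]
  -> decompose arrow: push b~d, b~Int
step 3: unify b ~ d  [subst: {-} | 4 pending]
  bind b := d
step 4: unify d ~ Int  [subst: {b:=d} | 3 pending]
  bind d := Int
step 5: unify (Bool -> Bool) ~ List a  [subst: {b:=d, d:=Int} | 2 pending]
  clash: (Bool -> Bool) vs List a

Answer: FAIL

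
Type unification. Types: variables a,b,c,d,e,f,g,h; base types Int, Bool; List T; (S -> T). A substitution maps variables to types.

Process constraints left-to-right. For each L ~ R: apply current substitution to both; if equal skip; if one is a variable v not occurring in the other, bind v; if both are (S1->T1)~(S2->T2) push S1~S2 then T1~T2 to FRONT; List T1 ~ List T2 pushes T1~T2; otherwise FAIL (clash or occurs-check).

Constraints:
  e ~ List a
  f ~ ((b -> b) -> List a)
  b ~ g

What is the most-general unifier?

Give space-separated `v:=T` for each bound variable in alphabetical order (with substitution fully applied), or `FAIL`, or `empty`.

step 1: unify e ~ List a  [subst: {-} | 2 pending]
  bind e := List a
step 2: unify f ~ ((b -> b) -> List a)  [subst: {e:=List a} | 1 pending]
  bind f := ((b -> b) -> List a)
step 3: unify b ~ g  [subst: {e:=List a, f:=((b -> b) -> List a)} | 0 pending]
  bind b := g

Answer: b:=g e:=List a f:=((g -> g) -> List a)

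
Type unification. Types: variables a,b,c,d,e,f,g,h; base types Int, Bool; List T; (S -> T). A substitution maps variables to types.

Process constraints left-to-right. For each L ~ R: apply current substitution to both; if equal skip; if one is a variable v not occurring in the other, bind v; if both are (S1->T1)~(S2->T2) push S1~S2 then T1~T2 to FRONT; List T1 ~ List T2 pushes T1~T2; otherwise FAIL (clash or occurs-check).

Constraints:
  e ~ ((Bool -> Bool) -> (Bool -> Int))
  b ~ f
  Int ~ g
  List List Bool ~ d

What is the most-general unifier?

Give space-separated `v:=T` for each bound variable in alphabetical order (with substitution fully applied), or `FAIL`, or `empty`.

Answer: b:=f d:=List List Bool e:=((Bool -> Bool) -> (Bool -> Int)) g:=Int

Derivation:
step 1: unify e ~ ((Bool -> Bool) -> (Bool -> Int))  [subst: {-} | 3 pending]
  bind e := ((Bool -> Bool) -> (Bool -> Int))
step 2: unify b ~ f  [subst: {e:=((Bool -> Bool) -> (Bool -> Int))} | 2 pending]
  bind b := f
step 3: unify Int ~ g  [subst: {e:=((Bool -> Bool) -> (Bool -> Int)), b:=f} | 1 pending]
  bind g := Int
step 4: unify List List Bool ~ d  [subst: {e:=((Bool -> Bool) -> (Bool -> Int)), b:=f, g:=Int} | 0 pending]
  bind d := List List Bool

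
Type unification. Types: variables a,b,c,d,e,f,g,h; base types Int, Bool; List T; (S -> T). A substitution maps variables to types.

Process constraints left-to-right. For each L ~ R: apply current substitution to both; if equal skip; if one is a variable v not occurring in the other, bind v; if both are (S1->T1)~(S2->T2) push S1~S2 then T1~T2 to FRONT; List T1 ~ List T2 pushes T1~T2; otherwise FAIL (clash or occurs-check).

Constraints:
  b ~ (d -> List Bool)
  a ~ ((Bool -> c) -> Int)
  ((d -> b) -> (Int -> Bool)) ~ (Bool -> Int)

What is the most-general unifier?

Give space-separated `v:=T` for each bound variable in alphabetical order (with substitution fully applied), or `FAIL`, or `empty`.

Answer: FAIL

Derivation:
step 1: unify b ~ (d -> List Bool)  [subst: {-} | 2 pending]
  bind b := (d -> List Bool)
step 2: unify a ~ ((Bool -> c) -> Int)  [subst: {b:=(d -> List Bool)} | 1 pending]
  bind a := ((Bool -> c) -> Int)
step 3: unify ((d -> (d -> List Bool)) -> (Int -> Bool)) ~ (Bool -> Int)  [subst: {b:=(d -> List Bool), a:=((Bool -> c) -> Int)} | 0 pending]
  -> decompose arrow: push (d -> (d -> List Bool))~Bool, (Int -> Bool)~Int
step 4: unify (d -> (d -> List Bool)) ~ Bool  [subst: {b:=(d -> List Bool), a:=((Bool -> c) -> Int)} | 1 pending]
  clash: (d -> (d -> List Bool)) vs Bool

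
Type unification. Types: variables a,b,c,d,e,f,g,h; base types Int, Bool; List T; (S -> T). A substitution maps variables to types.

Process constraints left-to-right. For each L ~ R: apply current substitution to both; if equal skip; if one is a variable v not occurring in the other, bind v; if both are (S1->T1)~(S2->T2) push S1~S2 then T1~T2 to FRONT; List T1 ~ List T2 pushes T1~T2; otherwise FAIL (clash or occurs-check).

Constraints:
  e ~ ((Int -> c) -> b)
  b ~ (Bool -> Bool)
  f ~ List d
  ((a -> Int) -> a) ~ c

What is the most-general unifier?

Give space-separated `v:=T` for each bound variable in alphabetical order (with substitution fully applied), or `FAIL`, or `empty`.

Answer: b:=(Bool -> Bool) c:=((a -> Int) -> a) e:=((Int -> ((a -> Int) -> a)) -> (Bool -> Bool)) f:=List d

Derivation:
step 1: unify e ~ ((Int -> c) -> b)  [subst: {-} | 3 pending]
  bind e := ((Int -> c) -> b)
step 2: unify b ~ (Bool -> Bool)  [subst: {e:=((Int -> c) -> b)} | 2 pending]
  bind b := (Bool -> Bool)
step 3: unify f ~ List d  [subst: {e:=((Int -> c) -> b), b:=(Bool -> Bool)} | 1 pending]
  bind f := List d
step 4: unify ((a -> Int) -> a) ~ c  [subst: {e:=((Int -> c) -> b), b:=(Bool -> Bool), f:=List d} | 0 pending]
  bind c := ((a -> Int) -> a)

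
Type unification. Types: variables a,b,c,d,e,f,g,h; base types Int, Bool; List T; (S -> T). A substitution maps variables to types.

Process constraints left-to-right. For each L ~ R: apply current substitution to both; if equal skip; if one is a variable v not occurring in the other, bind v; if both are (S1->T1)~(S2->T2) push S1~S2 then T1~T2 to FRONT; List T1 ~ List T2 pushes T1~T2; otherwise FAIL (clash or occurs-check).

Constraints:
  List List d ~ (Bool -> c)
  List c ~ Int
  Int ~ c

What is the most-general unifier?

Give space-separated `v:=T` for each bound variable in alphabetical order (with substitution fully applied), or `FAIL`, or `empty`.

step 1: unify List List d ~ (Bool -> c)  [subst: {-} | 2 pending]
  clash: List List d vs (Bool -> c)

Answer: FAIL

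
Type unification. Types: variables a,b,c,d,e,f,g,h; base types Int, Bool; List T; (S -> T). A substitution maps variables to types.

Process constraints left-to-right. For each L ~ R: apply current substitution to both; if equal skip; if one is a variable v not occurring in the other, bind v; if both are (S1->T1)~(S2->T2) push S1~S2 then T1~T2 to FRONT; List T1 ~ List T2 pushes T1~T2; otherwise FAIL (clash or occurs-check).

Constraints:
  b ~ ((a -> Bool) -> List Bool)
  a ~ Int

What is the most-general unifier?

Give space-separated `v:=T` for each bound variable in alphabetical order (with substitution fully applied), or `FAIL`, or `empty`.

Answer: a:=Int b:=((Int -> Bool) -> List Bool)

Derivation:
step 1: unify b ~ ((a -> Bool) -> List Bool)  [subst: {-} | 1 pending]
  bind b := ((a -> Bool) -> List Bool)
step 2: unify a ~ Int  [subst: {b:=((a -> Bool) -> List Bool)} | 0 pending]
  bind a := Int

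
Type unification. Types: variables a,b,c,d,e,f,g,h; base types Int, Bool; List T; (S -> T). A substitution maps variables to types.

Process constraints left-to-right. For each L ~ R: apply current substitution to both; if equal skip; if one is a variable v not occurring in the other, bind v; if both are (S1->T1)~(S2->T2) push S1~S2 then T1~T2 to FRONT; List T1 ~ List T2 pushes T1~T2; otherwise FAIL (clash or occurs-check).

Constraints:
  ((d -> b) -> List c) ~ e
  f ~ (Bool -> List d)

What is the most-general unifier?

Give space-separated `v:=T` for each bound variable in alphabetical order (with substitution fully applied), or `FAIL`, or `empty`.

Answer: e:=((d -> b) -> List c) f:=(Bool -> List d)

Derivation:
step 1: unify ((d -> b) -> List c) ~ e  [subst: {-} | 1 pending]
  bind e := ((d -> b) -> List c)
step 2: unify f ~ (Bool -> List d)  [subst: {e:=((d -> b) -> List c)} | 0 pending]
  bind f := (Bool -> List d)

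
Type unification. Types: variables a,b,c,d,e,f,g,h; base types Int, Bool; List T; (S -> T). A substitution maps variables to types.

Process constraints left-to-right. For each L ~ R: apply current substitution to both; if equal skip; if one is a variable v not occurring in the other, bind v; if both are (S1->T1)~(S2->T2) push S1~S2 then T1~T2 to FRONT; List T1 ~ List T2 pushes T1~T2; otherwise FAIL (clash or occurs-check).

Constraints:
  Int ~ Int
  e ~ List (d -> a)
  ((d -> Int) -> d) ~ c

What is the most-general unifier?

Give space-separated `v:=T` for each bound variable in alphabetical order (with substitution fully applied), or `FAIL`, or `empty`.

step 1: unify Int ~ Int  [subst: {-} | 2 pending]
  -> identical, skip
step 2: unify e ~ List (d -> a)  [subst: {-} | 1 pending]
  bind e := List (d -> a)
step 3: unify ((d -> Int) -> d) ~ c  [subst: {e:=List (d -> a)} | 0 pending]
  bind c := ((d -> Int) -> d)

Answer: c:=((d -> Int) -> d) e:=List (d -> a)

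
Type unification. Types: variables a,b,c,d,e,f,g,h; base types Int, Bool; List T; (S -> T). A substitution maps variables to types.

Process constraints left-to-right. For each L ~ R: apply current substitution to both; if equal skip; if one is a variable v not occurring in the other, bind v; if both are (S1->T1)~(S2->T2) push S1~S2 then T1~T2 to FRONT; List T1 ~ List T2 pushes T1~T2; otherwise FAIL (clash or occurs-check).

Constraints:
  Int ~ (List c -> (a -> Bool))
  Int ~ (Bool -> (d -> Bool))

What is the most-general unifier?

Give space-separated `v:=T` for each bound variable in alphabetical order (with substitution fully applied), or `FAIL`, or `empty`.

Answer: FAIL

Derivation:
step 1: unify Int ~ (List c -> (a -> Bool))  [subst: {-} | 1 pending]
  clash: Int vs (List c -> (a -> Bool))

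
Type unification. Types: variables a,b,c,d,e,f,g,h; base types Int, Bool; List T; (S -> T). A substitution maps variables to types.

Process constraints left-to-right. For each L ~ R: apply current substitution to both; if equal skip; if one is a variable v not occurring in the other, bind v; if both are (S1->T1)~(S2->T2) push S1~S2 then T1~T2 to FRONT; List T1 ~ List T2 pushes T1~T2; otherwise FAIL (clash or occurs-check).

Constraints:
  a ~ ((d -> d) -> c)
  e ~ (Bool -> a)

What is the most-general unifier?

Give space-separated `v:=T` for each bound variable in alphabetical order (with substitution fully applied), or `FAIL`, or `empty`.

Answer: a:=((d -> d) -> c) e:=(Bool -> ((d -> d) -> c))

Derivation:
step 1: unify a ~ ((d -> d) -> c)  [subst: {-} | 1 pending]
  bind a := ((d -> d) -> c)
step 2: unify e ~ (Bool -> ((d -> d) -> c))  [subst: {a:=((d -> d) -> c)} | 0 pending]
  bind e := (Bool -> ((d -> d) -> c))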